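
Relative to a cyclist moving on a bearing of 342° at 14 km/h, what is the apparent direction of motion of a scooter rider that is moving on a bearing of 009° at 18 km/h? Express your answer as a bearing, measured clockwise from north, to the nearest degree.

Taking east as x and north as y: scooter rider velocity = (2.816, 17.778) km/h; cyclist velocity = (-4.326, 13.315) km/h.
Velocity of scooter rider relative to cyclist = (2.816, 17.778) − (-4.326, 13.315) = (7.142, 4.464) km/h.
Bearing = atan2(7.14, 4.46) = 58.00° clockwise from north.

058°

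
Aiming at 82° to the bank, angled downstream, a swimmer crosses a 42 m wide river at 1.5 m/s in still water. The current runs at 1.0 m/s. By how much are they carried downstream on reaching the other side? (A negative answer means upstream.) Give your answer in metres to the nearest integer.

34 m

Perpendicular speed = 1.485 m/s; crossing time = 42 / 1.485 = 28.275 s.
Net downstream speed = 1.209 m/s.
Drift = 1.209 × 28.275 = 34.178 m (downstream).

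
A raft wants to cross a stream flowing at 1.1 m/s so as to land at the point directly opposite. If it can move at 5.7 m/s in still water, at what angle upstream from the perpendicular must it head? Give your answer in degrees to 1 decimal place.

11.1°

To cancel the current, the upstream component of the raft's velocity must equal the flow: 5.7 sin θ = 1.1.
sin θ = 1.1 / 5.7 = 0.1930.
θ = arcsin(0.1930) = 11.127°.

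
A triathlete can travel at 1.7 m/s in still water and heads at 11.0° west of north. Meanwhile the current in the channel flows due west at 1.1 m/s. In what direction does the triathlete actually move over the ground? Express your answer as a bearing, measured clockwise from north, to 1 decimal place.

Taking east as x and north as y: velocity relative to the water = (-0.324, 1.669) m/s; the water relative to ground = (-1.100, 0.000) m/s.
Velocity relative to ground = (-0.324, 1.669) + (-1.100, 0.000) = (-1.424, 1.669) m/s.
Bearing = atan2(-1.42, 1.67) = 319.52° clockwise from north.

319.5°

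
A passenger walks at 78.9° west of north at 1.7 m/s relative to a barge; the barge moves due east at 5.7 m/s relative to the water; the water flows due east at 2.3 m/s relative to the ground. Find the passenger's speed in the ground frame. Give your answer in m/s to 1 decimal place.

6.3 m/s

In east/north components (m/s): passenger relative to barge = (-1.668, 0.327); barge relative to water = (5.700, 0.000); water relative to ground = (2.300, 0.000).
Sum = (6.332, 0.327) m/s.
Speed = |(6.332, 0.327)| = 6.340 m/s.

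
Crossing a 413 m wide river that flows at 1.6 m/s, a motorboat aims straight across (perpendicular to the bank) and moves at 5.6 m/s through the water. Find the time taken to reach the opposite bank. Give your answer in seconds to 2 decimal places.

73.75 s

The component of the motorboat's velocity perpendicular to the bank is 5.6 m/s.
The current is parallel to the bank, so it does not affect the crossing time.
Time = 413 / 5.600 = 73.750 s.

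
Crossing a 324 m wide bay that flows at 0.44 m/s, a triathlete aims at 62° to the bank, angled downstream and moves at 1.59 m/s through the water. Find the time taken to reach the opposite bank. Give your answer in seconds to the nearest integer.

231 s

The component of the triathlete's velocity perpendicular to the bank is 1.59 × sin 62° = 1.404 m/s.
The flow acts along the bank and has no component across it.
Time = 324 / 1.404 = 230.788 s.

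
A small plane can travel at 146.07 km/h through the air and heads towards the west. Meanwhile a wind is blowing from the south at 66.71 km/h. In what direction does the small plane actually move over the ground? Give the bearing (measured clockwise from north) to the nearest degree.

295°

Taking east as x and north as y: velocity relative to the air = (-146.070, 0.000) km/h; the air relative to ground = (0.000, 66.710) km/h.
Velocity relative to ground = (-146.070, 0.000) + (0.000, 66.710) = (-146.070, 66.710) km/h.
Bearing = atan2(-146.07, 66.71) = 294.55° clockwise from north.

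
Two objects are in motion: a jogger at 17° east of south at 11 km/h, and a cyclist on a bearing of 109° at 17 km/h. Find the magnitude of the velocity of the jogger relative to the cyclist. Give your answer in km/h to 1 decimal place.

13.8 km/h

Taking east as x and north as y: jogger velocity = (3.216, -10.519) km/h; cyclist velocity = (16.074, -5.535) km/h.
Velocity of jogger relative to cyclist = (3.216, -10.519) − (16.074, -5.535) = (-12.858, -4.985) km/h.
Magnitude = |(-12.858, -4.985)| = 13.790 km/h.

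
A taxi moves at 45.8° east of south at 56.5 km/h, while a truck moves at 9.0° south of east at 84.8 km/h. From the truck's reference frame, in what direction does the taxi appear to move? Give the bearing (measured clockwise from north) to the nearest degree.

239°

Taking east as x and north as y: taxi velocity = (40.505, -39.390) km/h; truck velocity = (83.756, -13.266) km/h.
Velocity of taxi relative to truck = (40.505, -39.390) − (83.756, -13.266) = (-43.251, -26.124) km/h.
Bearing = atan2(-43.25, -26.12) = 238.87° clockwise from north.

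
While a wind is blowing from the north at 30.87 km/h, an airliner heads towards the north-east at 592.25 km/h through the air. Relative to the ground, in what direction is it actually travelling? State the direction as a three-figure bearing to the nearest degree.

047°

Taking east as x and north as y: velocity relative to the air = (418.784, 418.784) km/h; the air relative to ground = (0.000, -30.870) km/h.
Velocity relative to ground = (418.784, 418.784) + (0.000, -30.870) = (418.784, 387.914) km/h.
Bearing = atan2(418.78, 387.91) = 47.19° clockwise from north.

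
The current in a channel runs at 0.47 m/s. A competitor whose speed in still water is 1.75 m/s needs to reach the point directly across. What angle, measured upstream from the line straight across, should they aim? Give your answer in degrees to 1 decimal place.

To cancel the current, the upstream component of the competitor's velocity must equal the flow: 1.75 sin θ = 0.47.
sin θ = 0.47 / 1.75 = 0.2686.
θ = arcsin(0.2686) = 15.579°.

15.6°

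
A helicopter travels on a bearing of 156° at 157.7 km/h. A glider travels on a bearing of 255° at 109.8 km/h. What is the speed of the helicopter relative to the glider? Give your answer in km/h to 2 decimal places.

205.77 km/h

Taking east as x and north as y: helicopter velocity = (64.142, -144.066) km/h; glider velocity = (-106.059, -28.418) km/h.
Velocity of helicopter relative to glider = (64.142, -144.066) − (-106.059, -28.418) = (170.201, -115.648) km/h.
Magnitude = |(170.201, -115.648)| = 205.774 km/h.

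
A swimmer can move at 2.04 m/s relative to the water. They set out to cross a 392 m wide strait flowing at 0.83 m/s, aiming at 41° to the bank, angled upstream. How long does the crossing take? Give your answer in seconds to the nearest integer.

293 s

The component of the swimmer's velocity perpendicular to the bank is 2.04 × sin 41° = 1.338 m/s.
The current is parallel to the bank, so it does not affect the crossing time.
Time = 392 / 1.338 = 292.896 s.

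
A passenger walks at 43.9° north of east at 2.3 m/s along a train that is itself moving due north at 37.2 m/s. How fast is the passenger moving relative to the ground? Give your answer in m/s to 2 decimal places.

Taking east as x and north as y: train velocity = (0.000, 37.200) m/s; passenger velocity relative to train = (1.657, 1.595) m/s.
Velocity relative to ground = (0.000, 37.200) + (1.657, 1.595) = (1.657, 38.795) m/s.
Speed = |(1.657, 38.795)| = 38.830 m/s.

38.83 m/s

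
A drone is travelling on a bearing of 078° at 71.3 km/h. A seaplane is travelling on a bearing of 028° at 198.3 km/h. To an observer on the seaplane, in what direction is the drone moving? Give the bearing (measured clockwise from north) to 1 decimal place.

188.3°

Taking east as x and north as y: drone velocity = (69.742, 14.824) km/h; seaplane velocity = (93.096, 175.089) km/h.
Velocity of drone relative to seaplane = (69.742, 14.824) − (93.096, 175.089) = (-23.354, -160.264) km/h.
Bearing = atan2(-23.35, -160.26) = 188.29° clockwise from north.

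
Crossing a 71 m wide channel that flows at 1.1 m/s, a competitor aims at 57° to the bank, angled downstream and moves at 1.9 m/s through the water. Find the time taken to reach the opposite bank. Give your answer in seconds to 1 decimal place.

44.6 s

The component of the competitor's velocity perpendicular to the bank is 1.9 × sin 57° = 1.593 m/s.
Only the cross-stream component determines the crossing time; the current contributes nothing perpendicular to the bank.
Time = 71 / 1.593 = 44.557 s.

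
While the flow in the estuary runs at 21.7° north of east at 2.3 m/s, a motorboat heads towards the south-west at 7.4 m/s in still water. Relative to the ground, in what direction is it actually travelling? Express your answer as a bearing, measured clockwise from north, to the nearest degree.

Taking east as x and north as y: velocity relative to the water = (-5.233, -5.233) m/s; the water relative to ground = (2.137, 0.850) m/s.
Velocity relative to ground = (-5.233, -5.233) + (2.137, 0.850) = (-3.096, -4.382) m/s.
Bearing = atan2(-3.10, -4.38) = 215.24° clockwise from north.

215°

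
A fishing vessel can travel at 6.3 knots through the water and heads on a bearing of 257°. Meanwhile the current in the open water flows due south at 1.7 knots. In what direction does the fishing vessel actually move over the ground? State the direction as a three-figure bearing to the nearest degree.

Taking east as x and north as y: velocity relative to the water = (-6.139, -1.417) knots; the water relative to ground = (0.000, -1.700) knots.
Velocity relative to ground = (-6.139, -1.417) + (0.000, -1.700) = (-6.139, -3.117) knots.
Bearing = atan2(-6.14, -3.12) = 243.08° clockwise from north.

243°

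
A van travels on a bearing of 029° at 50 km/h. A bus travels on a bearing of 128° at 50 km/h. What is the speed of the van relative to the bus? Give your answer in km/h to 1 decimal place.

76.0 km/h

Taking east as x and north as y: van velocity = (24.240, 43.731) km/h; bus velocity = (39.401, -30.783) km/h.
Velocity of van relative to bus = (24.240, 43.731) − (39.401, -30.783) = (-15.160, 74.514) km/h.
Magnitude = |(-15.160, 74.514)| = 76.041 km/h.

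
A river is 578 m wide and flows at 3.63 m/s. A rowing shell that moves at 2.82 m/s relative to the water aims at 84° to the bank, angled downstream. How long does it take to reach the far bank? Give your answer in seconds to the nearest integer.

The component of the rowing shell's velocity perpendicular to the bank is 2.82 × sin 84° = 2.805 m/s.
Only the cross-stream component determines the crossing time; the current contributes nothing perpendicular to the bank.
Time = 578 / 2.805 = 206.094 s.

206 s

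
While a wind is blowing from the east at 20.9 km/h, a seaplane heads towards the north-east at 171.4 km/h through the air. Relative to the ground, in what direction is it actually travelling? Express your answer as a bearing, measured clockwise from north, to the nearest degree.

040°

Taking east as x and north as y: velocity relative to the air = (121.198, 121.198) km/h; the air relative to ground = (-20.900, 0.000) km/h.
Velocity relative to ground = (121.198, 121.198) + (-20.900, 0.000) = (100.298, 121.198) km/h.
Bearing = atan2(100.30, 121.20) = 39.61° clockwise from north.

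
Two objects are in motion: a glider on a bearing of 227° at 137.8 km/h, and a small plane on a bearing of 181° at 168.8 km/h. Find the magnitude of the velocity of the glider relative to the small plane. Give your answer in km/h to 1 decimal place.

Taking east as x and north as y: glider velocity = (-100.781, -93.979) km/h; small plane velocity = (-2.946, -168.774) km/h.
Velocity of glider relative to small plane = (-100.781, -93.979) − (-2.946, -168.774) = (-97.835, 74.795) km/h.
Magnitude = |(-97.835, 74.795)| = 123.150 km/h.

123.1 km/h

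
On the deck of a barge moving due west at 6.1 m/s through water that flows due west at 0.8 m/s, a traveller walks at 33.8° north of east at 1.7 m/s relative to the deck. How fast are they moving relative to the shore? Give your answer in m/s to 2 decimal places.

In east/north components (m/s): traveller relative to barge = (1.413, 0.946); barge relative to water = (-6.100, 0.000); water relative to ground = (-0.800, 0.000).
Sum = (-5.487, 0.946) m/s.
Speed = |(-5.487, 0.946)| = 5.568 m/s.

5.57 m/s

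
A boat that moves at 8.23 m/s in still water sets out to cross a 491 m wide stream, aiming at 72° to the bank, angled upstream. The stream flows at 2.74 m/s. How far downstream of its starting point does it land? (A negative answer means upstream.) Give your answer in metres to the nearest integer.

12 m

Perpendicular speed = 7.827 m/s; crossing time = 491 / 7.827 = 62.730 s.
Net downstream speed = 0.197 m/s.
Drift = 0.197 × 62.730 = 12.345 m (downstream).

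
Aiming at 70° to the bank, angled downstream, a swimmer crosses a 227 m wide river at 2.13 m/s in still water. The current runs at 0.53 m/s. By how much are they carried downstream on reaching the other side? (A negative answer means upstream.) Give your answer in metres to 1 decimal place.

142.7 m

Perpendicular speed = 2.002 m/s; crossing time = 227 / 2.002 = 113.412 s.
Net downstream speed = 1.259 m/s.
Drift = 1.259 × 113.412 = 142.730 m (downstream).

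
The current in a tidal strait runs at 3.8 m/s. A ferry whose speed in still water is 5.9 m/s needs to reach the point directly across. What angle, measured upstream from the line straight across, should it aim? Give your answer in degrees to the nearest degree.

40°

To cancel the current, the upstream component of the ferry's velocity must equal the flow: 5.9 sin θ = 3.8.
sin θ = 3.8 / 5.9 = 0.6441.
θ = arcsin(0.6441) = 40.096°.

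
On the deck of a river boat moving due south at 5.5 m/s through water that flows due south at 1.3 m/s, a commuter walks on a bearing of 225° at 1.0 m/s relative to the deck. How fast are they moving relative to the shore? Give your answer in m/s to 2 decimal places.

7.54 m/s

In east/north components (m/s): commuter relative to river boat = (-0.707, -0.707); river boat relative to water = (0.000, -5.500); water relative to ground = (0.000, -1.300).
Sum = (-0.707, -7.507) m/s.
Speed = |(-0.707, -7.507)| = 7.540 m/s.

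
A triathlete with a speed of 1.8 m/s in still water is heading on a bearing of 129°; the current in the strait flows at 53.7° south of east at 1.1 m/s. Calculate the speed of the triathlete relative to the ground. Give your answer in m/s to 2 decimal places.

2.88 m/s

Taking east as x and north as y: velocity relative to the water = (1.399, -1.133) m/s; the water relative to ground = (0.651, -0.887) m/s.
Velocity relative to ground = (1.399, -1.133) + (0.651, -0.887) = (2.050, -2.019) m/s.
Speed = |(2.050, -2.019)| = 2.878 m/s.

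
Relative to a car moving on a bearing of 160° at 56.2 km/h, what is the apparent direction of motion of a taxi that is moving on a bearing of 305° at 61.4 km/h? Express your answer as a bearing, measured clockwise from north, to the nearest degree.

322°

Taking east as x and north as y: taxi velocity = (-50.296, 35.218) km/h; car velocity = (19.222, -52.811) km/h.
Velocity of taxi relative to car = (-50.296, 35.218) − (19.222, -52.811) = (-69.517, 88.028) km/h.
Bearing = atan2(-69.52, 88.03) = 321.70° clockwise from north.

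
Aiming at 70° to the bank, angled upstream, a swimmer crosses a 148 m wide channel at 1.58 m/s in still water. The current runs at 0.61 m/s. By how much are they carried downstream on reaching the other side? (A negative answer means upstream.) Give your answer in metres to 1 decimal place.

6.9 m

Perpendicular speed = 1.485 m/s; crossing time = 148 / 1.485 = 99.682 s.
Net downstream speed = 0.070 m/s.
Drift = 0.070 × 99.682 = 6.939 m (downstream).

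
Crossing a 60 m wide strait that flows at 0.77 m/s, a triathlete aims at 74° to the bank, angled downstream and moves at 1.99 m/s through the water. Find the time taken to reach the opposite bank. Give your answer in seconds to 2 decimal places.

31.37 s

The component of the triathlete's velocity perpendicular to the bank is 1.99 × sin 74° = 1.913 m/s.
Only the cross-stream component determines the crossing time; the current contributes nothing perpendicular to the bank.
Time = 60 / 1.913 = 31.366 s.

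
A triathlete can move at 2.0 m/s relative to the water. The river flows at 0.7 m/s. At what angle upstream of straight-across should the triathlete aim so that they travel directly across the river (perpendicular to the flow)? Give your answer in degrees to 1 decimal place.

20.5°

To cancel the current, the upstream component of the triathlete's velocity must equal the flow: 2.0 sin θ = 0.7.
sin θ = 0.7 / 2.0 = 0.3500.
θ = arcsin(0.3500) = 20.487°.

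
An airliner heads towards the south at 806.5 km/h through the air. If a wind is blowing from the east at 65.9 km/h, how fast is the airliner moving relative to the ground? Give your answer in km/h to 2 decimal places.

809.19 km/h

Taking east as x and north as y: velocity relative to the air = (0.000, -806.500) km/h; the air relative to ground = (-65.900, 0.000) km/h.
Velocity relative to ground = (0.000, -806.500) + (-65.900, 0.000) = (-65.900, -806.500) km/h.
Speed = |(-65.900, -806.500)| = 809.188 km/h.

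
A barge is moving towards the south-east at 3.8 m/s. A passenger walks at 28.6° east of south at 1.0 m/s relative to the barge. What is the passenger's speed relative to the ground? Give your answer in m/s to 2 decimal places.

Taking east as x and north as y: barge velocity = (2.687, -2.687) m/s; passenger velocity relative to barge = (0.479, -0.878) m/s.
Velocity relative to ground = (2.687, -2.687) + (0.479, -0.878) = (3.166, -3.565) m/s.
Speed = |(3.166, -3.565)| = 4.768 m/s.

4.77 m/s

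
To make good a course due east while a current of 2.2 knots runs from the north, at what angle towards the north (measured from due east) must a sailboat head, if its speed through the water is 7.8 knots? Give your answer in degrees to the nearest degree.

The current pushes perpendicular to the desired track; the heading must have a component into the current equal to 2.2 knots: 7.8 sin θ = 2.2.
sin θ = 0.2821, so θ = 16.383°.

16°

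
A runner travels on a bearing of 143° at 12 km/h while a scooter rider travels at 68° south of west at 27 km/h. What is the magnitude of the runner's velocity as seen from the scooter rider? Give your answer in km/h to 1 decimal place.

Taking east as x and north as y: runner velocity = (7.222, -9.584) km/h; scooter rider velocity = (-10.114, -25.034) km/h.
Velocity of runner relative to scooter rider = (7.222, -9.584) − (-10.114, -25.034) = (17.336, 15.450) km/h.
Magnitude = |(17.336, 15.450)| = 23.222 km/h.

23.2 km/h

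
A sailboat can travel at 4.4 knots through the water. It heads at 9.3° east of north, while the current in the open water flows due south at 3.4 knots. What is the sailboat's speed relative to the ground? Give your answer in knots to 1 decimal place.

1.2 knots

Taking east as x and north as y: velocity relative to the water = (0.711, 4.342) knots; the water relative to ground = (0.000, -3.400) knots.
Velocity relative to ground = (0.711, 4.342) + (0.000, -3.400) = (0.711, 0.942) knots.
Speed = |(0.711, 0.942)| = 1.180 knots.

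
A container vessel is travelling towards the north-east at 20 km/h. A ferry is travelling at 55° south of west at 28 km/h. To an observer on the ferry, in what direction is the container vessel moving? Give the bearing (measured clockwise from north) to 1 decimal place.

039.2°

Taking east as x and north as y: container vessel velocity = (14.142, 14.142) km/h; ferry velocity = (-16.060, -22.936) km/h.
Velocity of container vessel relative to ferry = (14.142, 14.142) − (-16.060, -22.936) = (30.202, 37.078) km/h.
Bearing = atan2(30.20, 37.08) = 39.16° clockwise from north.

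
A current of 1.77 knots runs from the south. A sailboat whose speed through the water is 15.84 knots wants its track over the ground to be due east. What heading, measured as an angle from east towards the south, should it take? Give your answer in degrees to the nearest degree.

The current pushes perpendicular to the desired track; the heading must have a component into the current equal to 1.77 knots: 15.84 sin θ = 1.77.
sin θ = 0.1117, so θ = 6.416°.

6°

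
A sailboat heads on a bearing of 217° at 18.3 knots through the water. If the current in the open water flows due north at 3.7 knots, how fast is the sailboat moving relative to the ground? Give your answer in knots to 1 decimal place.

Taking east as x and north as y: velocity relative to the water = (-11.013, -14.615) knots; the water relative to ground = (0.000, 3.700) knots.
Velocity relative to ground = (-11.013, -14.615) + (0.000, 3.700) = (-11.013, -10.915) knots.
Speed = |(-11.013, -10.915)| = 15.506 knots.

15.5 knots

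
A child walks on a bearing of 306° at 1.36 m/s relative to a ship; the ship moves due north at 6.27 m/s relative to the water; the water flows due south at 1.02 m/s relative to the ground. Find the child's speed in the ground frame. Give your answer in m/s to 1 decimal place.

6.1 m/s

In east/north components (m/s): child relative to ship = (-1.100, 0.799); ship relative to water = (0.000, 6.270); water relative to ground = (0.000, -1.020).
Sum = (-1.100, 6.049) m/s.
Speed = |(-1.100, 6.049)| = 6.149 m/s.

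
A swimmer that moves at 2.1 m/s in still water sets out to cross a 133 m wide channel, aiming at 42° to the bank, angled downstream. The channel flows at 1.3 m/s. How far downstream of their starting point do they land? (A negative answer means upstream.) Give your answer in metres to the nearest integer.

271 m

Perpendicular speed = 1.405 m/s; crossing time = 133 / 1.405 = 94.650 s.
Net downstream speed = 2.861 m/s.
Drift = 2.861 × 94.650 = 270.757 m (downstream).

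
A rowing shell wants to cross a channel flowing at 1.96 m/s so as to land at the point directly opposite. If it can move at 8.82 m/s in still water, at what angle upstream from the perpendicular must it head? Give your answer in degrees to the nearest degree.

To cancel the current, the upstream component of the rowing shell's velocity must equal the flow: 8.82 sin θ = 1.96.
sin θ = 1.96 / 8.82 = 0.2222.
θ = arcsin(0.2222) = 12.840°.

13°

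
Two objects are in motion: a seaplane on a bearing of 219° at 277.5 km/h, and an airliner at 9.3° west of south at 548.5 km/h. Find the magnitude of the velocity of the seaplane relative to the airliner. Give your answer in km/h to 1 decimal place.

Taking east as x and north as y: seaplane velocity = (-174.636, -215.658) km/h; airliner velocity = (-88.640, -541.290) km/h.
Velocity of seaplane relative to airliner = (-174.636, -215.658) − (-88.640, -541.290) = (-85.997, 325.632) km/h.
Magnitude = |(-85.997, 325.632)| = 336.796 km/h.

336.8 km/h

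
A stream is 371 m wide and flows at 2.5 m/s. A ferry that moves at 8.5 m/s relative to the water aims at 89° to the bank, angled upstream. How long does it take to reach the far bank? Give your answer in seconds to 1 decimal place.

43.7 s

The component of the ferry's velocity perpendicular to the bank is 8.5 × sin 89° = 8.499 m/s.
The flow acts along the bank and has no component across it.
Time = 371 / 8.499 = 43.654 s.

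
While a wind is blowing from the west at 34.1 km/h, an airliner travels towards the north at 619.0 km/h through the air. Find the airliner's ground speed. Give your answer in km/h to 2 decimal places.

619.94 km/h

Taking east as x and north as y: velocity relative to the air = (0.000, 619.000) km/h; the air relative to ground = (34.100, 0.000) km/h.
Velocity relative to ground = (0.000, 619.000) + (34.100, 0.000) = (34.100, 619.000) km/h.
Speed = |(34.100, 619.000)| = 619.939 km/h.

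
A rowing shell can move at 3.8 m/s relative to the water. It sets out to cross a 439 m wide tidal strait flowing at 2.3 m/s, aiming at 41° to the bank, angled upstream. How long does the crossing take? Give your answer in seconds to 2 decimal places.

176.09 s

The component of the rowing shell's velocity perpendicular to the bank is 3.8 × sin 41° = 2.493 m/s.
Only the cross-stream component determines the crossing time; the current contributes nothing perpendicular to the bank.
Time = 439 / 2.493 = 176.091 s.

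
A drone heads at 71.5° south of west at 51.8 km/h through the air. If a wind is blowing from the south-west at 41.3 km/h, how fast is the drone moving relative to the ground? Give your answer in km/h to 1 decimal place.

Taking east as x and north as y: velocity relative to the air = (-16.436, -49.123) km/h; the air relative to ground = (29.204, 29.204) km/h.
Velocity relative to ground = (-16.436, -49.123) + (29.204, 29.204) = (12.767, -19.920) km/h.
Speed = |(12.767, -19.920)| = 23.660 km/h.

23.7 km/h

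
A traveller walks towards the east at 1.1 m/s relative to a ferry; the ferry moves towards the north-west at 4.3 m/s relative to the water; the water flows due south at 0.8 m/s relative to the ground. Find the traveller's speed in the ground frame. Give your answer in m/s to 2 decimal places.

In east/north components (m/s): traveller relative to ferry = (1.100, 0.000); ferry relative to water = (-3.041, 3.041); water relative to ground = (0.000, -0.800).
Sum = (-1.941, 2.241) m/s.
Speed = |(-1.941, 2.241)| = 2.964 m/s.

2.96 m/s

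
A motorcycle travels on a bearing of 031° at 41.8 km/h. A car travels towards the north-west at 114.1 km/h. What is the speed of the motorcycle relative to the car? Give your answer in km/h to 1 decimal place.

111.6 km/h

Taking east as x and north as y: motorcycle velocity = (21.529, 35.830) km/h; car velocity = (-80.681, 80.681) km/h.
Velocity of motorcycle relative to car = (21.529, 35.830) − (-80.681, 80.681) = (102.209, -44.851) km/h.
Magnitude = |(102.209, -44.851)| = 111.617 km/h.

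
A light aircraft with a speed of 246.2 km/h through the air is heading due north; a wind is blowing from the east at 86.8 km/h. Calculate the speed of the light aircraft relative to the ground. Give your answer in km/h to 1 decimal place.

Taking east as x and north as y: velocity relative to the air = (0.000, 246.200) km/h; the air relative to ground = (-86.800, 0.000) km/h.
Velocity relative to ground = (0.000, 246.200) + (-86.800, 0.000) = (-86.800, 246.200) km/h.
Speed = |(-86.800, 246.200)| = 261.053 km/h.

261.1 km/h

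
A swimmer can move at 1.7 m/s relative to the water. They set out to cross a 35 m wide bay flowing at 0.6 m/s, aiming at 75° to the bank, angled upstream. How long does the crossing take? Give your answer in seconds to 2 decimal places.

The component of the swimmer's velocity perpendicular to the bank is 1.7 × sin 75° = 1.642 m/s.
Only the cross-stream component determines the crossing time; the current contributes nothing perpendicular to the bank.
Time = 35 / 1.642 = 21.315 s.

21.31 s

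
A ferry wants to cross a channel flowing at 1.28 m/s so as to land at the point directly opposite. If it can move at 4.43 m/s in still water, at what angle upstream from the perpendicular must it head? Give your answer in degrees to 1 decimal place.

To cancel the current, the upstream component of the ferry's velocity must equal the flow: 4.43 sin θ = 1.28.
sin θ = 1.28 / 4.43 = 0.2889.
θ = arcsin(0.2889) = 16.794°.

16.8°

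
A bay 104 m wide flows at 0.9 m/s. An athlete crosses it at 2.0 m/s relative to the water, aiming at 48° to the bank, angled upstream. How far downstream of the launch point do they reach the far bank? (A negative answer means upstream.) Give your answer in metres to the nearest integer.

-31 m

Perpendicular speed = 1.486 m/s; crossing time = 104 / 1.486 = 69.973 s.
Net downstream speed = -0.438 m/s.
Drift = -0.438 × 69.973 = -30.666 m (upstream).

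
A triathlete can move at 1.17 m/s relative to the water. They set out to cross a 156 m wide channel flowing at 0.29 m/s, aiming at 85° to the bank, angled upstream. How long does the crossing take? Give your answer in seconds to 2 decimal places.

The component of the triathlete's velocity perpendicular to the bank is 1.17 × sin 85° = 1.166 m/s.
The flow acts along the bank and has no component across it.
Time = 156 / 1.166 = 133.843 s.

133.84 s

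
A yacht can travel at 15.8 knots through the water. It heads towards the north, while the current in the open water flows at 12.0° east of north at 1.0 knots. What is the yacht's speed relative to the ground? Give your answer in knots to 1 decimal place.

Taking east as x and north as y: velocity relative to the water = (0.000, 15.800) knots; the water relative to ground = (0.208, 0.978) knots.
Velocity relative to ground = (0.000, 15.800) + (0.208, 0.978) = (0.208, 16.778) knots.
Speed = |(0.208, 16.778)| = 16.779 knots.

16.8 knots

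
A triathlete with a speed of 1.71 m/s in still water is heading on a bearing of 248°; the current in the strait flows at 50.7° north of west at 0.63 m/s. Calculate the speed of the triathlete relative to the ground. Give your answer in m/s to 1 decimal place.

2.0 m/s

Taking east as x and north as y: velocity relative to the water = (-1.585, -0.641) m/s; the water relative to ground = (-0.399, 0.488) m/s.
Velocity relative to ground = (-1.585, -0.641) + (-0.399, 0.488) = (-1.985, -0.153) m/s.
Speed = |(-1.985, -0.153)| = 1.990 m/s.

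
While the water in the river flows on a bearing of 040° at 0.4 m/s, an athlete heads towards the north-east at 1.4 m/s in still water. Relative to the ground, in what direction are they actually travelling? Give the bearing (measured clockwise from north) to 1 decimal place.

Taking east as x and north as y: velocity relative to the water = (0.990, 0.990) m/s; the water relative to ground = (0.257, 0.306) m/s.
Velocity relative to ground = (0.990, 0.990) + (0.257, 0.306) = (1.247, 1.296) m/s.
Bearing = atan2(1.25, 1.30) = 43.89° clockwise from north.

043.9°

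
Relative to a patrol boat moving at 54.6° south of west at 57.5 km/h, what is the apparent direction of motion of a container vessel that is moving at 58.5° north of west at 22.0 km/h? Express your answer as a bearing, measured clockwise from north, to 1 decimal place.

018.4°

Taking east as x and north as y: container vessel velocity = (-11.495, 18.758) km/h; patrol boat velocity = (-33.309, -46.870) km/h.
Velocity of container vessel relative to patrol boat = (-11.495, 18.758) − (-33.309, -46.870) = (21.814, 65.628) km/h.
Bearing = atan2(21.81, 65.63) = 18.39° clockwise from north.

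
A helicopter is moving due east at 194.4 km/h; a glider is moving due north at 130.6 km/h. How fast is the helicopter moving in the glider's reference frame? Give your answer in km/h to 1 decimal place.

Taking east as x and north as y: helicopter velocity = (194.400, 0.000) km/h; glider velocity = (0.000, 130.600) km/h.
Velocity of helicopter relative to glider = (194.400, 0.000) − (0.000, 130.600) = (194.400, -130.600) km/h.
Magnitude = |(194.400, -130.600)| = 234.196 km/h.

234.2 km/h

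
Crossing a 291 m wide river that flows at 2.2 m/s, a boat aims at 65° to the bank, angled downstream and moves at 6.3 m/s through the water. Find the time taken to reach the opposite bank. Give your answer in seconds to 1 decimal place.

51.0 s

The component of the boat's velocity perpendicular to the bank is 6.3 × sin 65° = 5.710 m/s.
The flow acts along the bank and has no component across it.
Time = 291 / 5.710 = 50.966 s.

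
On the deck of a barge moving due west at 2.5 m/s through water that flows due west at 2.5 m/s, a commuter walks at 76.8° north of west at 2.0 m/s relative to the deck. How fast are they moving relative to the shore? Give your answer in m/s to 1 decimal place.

In east/north components (m/s): commuter relative to barge = (-0.457, 1.947); barge relative to water = (-2.500, 0.000); water relative to ground = (-2.500, 0.000).
Sum = (-5.457, 1.947) m/s.
Speed = |(-5.457, 1.947)| = 5.794 m/s.

5.8 m/s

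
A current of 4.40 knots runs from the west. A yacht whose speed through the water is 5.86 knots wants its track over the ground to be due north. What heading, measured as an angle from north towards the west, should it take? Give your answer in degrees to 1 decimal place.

The current pushes perpendicular to the desired track; the heading must have a component into the current equal to 4.40 knots: 5.86 sin θ = 4.40.
sin θ = 0.7509, so θ = 48.664°.

48.7°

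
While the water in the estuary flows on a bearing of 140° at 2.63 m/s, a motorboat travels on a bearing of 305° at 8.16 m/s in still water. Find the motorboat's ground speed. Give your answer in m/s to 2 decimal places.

5.66 m/s

Taking east as x and north as y: velocity relative to the water = (-6.684, 4.680) m/s; the water relative to ground = (1.691, -2.015) m/s.
Velocity relative to ground = (-6.684, 4.680) + (1.691, -2.015) = (-4.994, 2.666) m/s.
Speed = |(-4.994, 2.666)| = 5.661 m/s.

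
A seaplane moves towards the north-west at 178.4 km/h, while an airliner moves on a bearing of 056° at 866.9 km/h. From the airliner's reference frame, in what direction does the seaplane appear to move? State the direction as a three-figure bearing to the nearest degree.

Taking east as x and north as y: seaplane velocity = (-126.148, 126.148) km/h; airliner velocity = (718.693, 484.764) km/h.
Velocity of seaplane relative to airliner = (-126.148, 126.148) − (718.693, 484.764) = (-844.841, -358.616) km/h.
Bearing = atan2(-844.84, -358.62) = 247.00° clockwise from north.

247°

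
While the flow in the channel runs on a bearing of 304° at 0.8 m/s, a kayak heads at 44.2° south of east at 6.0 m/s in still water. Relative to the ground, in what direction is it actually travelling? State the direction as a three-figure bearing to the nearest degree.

136°

Taking east as x and north as y: velocity relative to the water = (4.301, -4.183) m/s; the water relative to ground = (-0.663, 0.447) m/s.
Velocity relative to ground = (4.301, -4.183) + (-0.663, 0.447) = (3.638, -3.736) m/s.
Bearing = atan2(3.64, -3.74) = 135.76° clockwise from north.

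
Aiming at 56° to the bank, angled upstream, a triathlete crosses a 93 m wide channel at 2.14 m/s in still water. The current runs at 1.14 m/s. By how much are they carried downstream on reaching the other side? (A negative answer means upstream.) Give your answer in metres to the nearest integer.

Perpendicular speed = 1.774 m/s; crossing time = 93 / 1.774 = 52.420 s.
Net downstream speed = -0.057 m/s.
Drift = -0.057 × 52.420 = -2.971 m (upstream).

-3 m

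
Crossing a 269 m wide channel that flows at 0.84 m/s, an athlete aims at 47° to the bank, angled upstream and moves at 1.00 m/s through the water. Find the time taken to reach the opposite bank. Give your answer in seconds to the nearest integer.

368 s

The component of the athlete's velocity perpendicular to the bank is 1.00 × sin 47° = 0.731 m/s.
The current is parallel to the bank, so it does not affect the crossing time.
Time = 269 / 0.731 = 367.811 s.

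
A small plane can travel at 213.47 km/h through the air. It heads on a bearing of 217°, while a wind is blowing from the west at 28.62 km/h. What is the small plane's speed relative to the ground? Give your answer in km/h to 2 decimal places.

197.57 km/h

Taking east as x and north as y: velocity relative to the air = (-128.469, -170.485) km/h; the air relative to ground = (28.620, 0.000) km/h.
Velocity relative to ground = (-128.469, -170.485) + (28.620, 0.000) = (-99.849, -170.485) km/h.
Speed = |(-99.849, -170.485)| = 197.573 km/h.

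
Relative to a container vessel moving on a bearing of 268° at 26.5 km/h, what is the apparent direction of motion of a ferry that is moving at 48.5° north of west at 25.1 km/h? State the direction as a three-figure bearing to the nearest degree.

Taking east as x and north as y: ferry velocity = (-16.632, 18.799) km/h; container vessel velocity = (-26.484, -0.925) km/h.
Velocity of ferry relative to container vessel = (-16.632, 18.799) − (-26.484, -0.925) = (9.852, 19.724) km/h.
Bearing = atan2(9.85, 19.72) = 26.54° clockwise from north.

027°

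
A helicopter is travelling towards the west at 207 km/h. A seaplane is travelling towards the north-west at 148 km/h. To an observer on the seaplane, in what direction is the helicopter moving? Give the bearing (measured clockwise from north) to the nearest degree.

Taking east as x and north as y: helicopter velocity = (-207.000, 0.000) km/h; seaplane velocity = (-104.652, 104.652) km/h.
Velocity of helicopter relative to seaplane = (-207.000, 0.000) − (-104.652, 104.652) = (-102.348, -104.652) km/h.
Bearing = atan2(-102.35, -104.65) = 224.36° clockwise from north.

224°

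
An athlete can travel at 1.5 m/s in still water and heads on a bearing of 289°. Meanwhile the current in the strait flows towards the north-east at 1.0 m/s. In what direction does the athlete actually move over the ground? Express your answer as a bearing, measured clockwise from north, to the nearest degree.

329°

Taking east as x and north as y: velocity relative to the water = (-1.418, 0.488) m/s; the water relative to ground = (0.707, 0.707) m/s.
Velocity relative to ground = (-1.418, 0.488) + (0.707, 0.707) = (-0.711, 1.195) m/s.
Bearing = atan2(-0.71, 1.20) = 329.25° clockwise from north.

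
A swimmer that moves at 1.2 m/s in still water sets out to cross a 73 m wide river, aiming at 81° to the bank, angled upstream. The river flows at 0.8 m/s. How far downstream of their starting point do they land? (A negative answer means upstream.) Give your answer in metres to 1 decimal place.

Perpendicular speed = 1.185 m/s; crossing time = 73 / 1.185 = 61.592 s.
Net downstream speed = 0.612 m/s.
Drift = 0.612 × 61.592 = 37.711 m (downstream).

37.7 m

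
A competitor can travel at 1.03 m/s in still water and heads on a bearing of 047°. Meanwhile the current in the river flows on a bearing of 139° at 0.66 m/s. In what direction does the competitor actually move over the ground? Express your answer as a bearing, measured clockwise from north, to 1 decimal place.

080.2°

Taking east as x and north as y: velocity relative to the water = (0.753, 0.702) m/s; the water relative to ground = (0.433, -0.498) m/s.
Velocity relative to ground = (0.753, 0.702) + (0.433, -0.498) = (1.186, 0.204) m/s.
Bearing = atan2(1.19, 0.20) = 80.23° clockwise from north.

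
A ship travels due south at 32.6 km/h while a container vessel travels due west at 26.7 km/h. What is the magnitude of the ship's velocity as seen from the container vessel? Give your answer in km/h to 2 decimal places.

Taking east as x and north as y: ship velocity = (0.000, -32.600) km/h; container vessel velocity = (-26.700, 0.000) km/h.
Velocity of ship relative to container vessel = (0.000, -32.600) − (-26.700, 0.000) = (26.700, -32.600) km/h.
Magnitude = |(26.700, -32.600)| = 42.138 km/h.

42.14 km/h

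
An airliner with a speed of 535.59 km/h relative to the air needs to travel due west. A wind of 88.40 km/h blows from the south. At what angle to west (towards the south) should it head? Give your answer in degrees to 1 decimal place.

The wind pushes perpendicular to the desired track; the heading must have a component into the wind equal to 88.40 km/h: 535.59 sin θ = 88.40.
sin θ = 0.1651, so θ = 9.500°.

9.5°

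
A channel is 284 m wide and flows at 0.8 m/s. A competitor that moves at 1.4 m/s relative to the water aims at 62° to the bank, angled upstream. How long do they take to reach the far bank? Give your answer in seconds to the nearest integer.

230 s

The component of the competitor's velocity perpendicular to the bank is 1.4 × sin 62° = 1.236 m/s.
The current is parallel to the bank, so it does not affect the crossing time.
Time = 284 / 1.236 = 229.750 s.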